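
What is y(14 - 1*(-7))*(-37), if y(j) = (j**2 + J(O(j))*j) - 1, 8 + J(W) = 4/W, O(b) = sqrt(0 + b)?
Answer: -10064 - 148*sqrt(21) ≈ -10742.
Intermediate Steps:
O(b) = sqrt(b)
J(W) = -8 + 4/W
y(j) = -1 + j**2 + j*(-8 + 4/sqrt(j)) (y(j) = (j**2 + (-8 + 4/(sqrt(j)))*j) - 1 = (j**2 + (-8 + 4/sqrt(j))*j) - 1 = (j**2 + j*(-8 + 4/sqrt(j))) - 1 = -1 + j**2 + j*(-8 + 4/sqrt(j)))
y(14 - 1*(-7))*(-37) = (-1 + (14 - 1*(-7))**2 - 8*(14 - 1*(-7)) + 4*sqrt(14 - 1*(-7)))*(-37) = (-1 + (14 + 7)**2 - 8*(14 + 7) + 4*sqrt(14 + 7))*(-37) = (-1 + 21**2 - 8*21 + 4*sqrt(21))*(-37) = (-1 + 441 - 168 + 4*sqrt(21))*(-37) = (272 + 4*sqrt(21))*(-37) = -10064 - 148*sqrt(21)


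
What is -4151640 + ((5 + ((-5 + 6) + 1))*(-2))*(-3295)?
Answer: -4105510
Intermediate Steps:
-4151640 + ((5 + ((-5 + 6) + 1))*(-2))*(-3295) = -4151640 + ((5 + (1 + 1))*(-2))*(-3295) = -4151640 + ((5 + 2)*(-2))*(-3295) = -4151640 + (7*(-2))*(-3295) = -4151640 - 14*(-3295) = -4151640 + 46130 = -4105510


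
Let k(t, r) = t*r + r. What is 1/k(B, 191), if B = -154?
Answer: -1/29223 ≈ -3.4220e-5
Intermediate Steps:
k(t, r) = r + r*t (k(t, r) = r*t + r = r + r*t)
1/k(B, 191) = 1/(191*(1 - 154)) = 1/(191*(-153)) = 1/(-29223) = -1/29223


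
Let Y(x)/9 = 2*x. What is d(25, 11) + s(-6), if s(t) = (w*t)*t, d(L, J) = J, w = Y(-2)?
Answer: -1285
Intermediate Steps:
Y(x) = 18*x (Y(x) = 9*(2*x) = 18*x)
w = -36 (w = 18*(-2) = -36)
s(t) = -36*t**2 (s(t) = (-36*t)*t = -36*t**2)
d(25, 11) + s(-6) = 11 - 36*(-6)**2 = 11 - 36*36 = 11 - 1296 = -1285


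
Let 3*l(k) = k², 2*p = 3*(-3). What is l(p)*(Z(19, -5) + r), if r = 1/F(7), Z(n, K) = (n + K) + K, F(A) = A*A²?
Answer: 20844/343 ≈ 60.770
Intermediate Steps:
F(A) = A³
Z(n, K) = n + 2*K (Z(n, K) = (K + n) + K = n + 2*K)
p = -9/2 (p = (3*(-3))/2 = (½)*(-9) = -9/2 ≈ -4.5000)
r = 1/343 (r = 1/(7³) = 1/343 ≈ 0.0029155)
l(k) = k²/3
l(p)*(Z(19, -5) + r) = ((-9/2)²/3)*((19 + 2*(-5)) + 1/343) = ((⅓)*(81/4))*((19 - 10) + 1/343) = 27*(9 + 1/343)/4 = (27/4)*(3088/343) = 20844/343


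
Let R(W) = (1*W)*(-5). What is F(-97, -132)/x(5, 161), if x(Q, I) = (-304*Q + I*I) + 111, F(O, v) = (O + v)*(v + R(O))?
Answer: -80837/24512 ≈ -3.2979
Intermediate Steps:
R(W) = -5*W (R(W) = W*(-5) = -5*W)
F(O, v) = (O + v)*(v - 5*O)
x(Q, I) = 111 + I² - 304*Q (x(Q, I) = (-304*Q + I²) + 111 = (I² - 304*Q) + 111 = 111 + I² - 304*Q)
F(-97, -132)/x(5, 161) = ((-132)² - 5*(-97)² - 4*(-97)*(-132))/(111 + 161² - 304*5) = (17424 - 5*9409 - 51216)/(111 + 25921 - 1520) = (17424 - 47045 - 51216)/24512 = -80837*1/24512 = -80837/24512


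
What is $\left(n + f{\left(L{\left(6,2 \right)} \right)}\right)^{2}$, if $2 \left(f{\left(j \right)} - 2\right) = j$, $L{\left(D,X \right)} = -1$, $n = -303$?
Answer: $\frac{363609}{4} \approx 90902.0$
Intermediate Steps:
$f{\left(j \right)} = 2 + \frac{j}{2}$
$\left(n + f{\left(L{\left(6,2 \right)} \right)}\right)^{2} = \left(-303 + \left(2 + \frac{1}{2} \left(-1\right)\right)\right)^{2} = \left(-303 + \left(2 - \frac{1}{2}\right)\right)^{2} = \left(-303 + \frac{3}{2}\right)^{2} = \left(- \frac{603}{2}\right)^{2} = \frac{363609}{4}$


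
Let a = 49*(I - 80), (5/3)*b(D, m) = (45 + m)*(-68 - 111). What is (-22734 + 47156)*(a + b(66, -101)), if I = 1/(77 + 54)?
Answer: 33508864494/655 ≈ 5.1159e+7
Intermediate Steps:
I = 1/131 ≈ 0.0076336
b(D, m) = -4833 - 537*m/5 (b(D, m) = 3*((45 + m)*(-68 - 111))/5 = 3*((45 + m)*(-179))/5 = 3*(-8055 - 179*m)/5 = -4833 - 537*m/5)
a = -513471/131 (a = 49*(1/131 - 80) = 49*(-10479/131) = -513471/131 ≈ -3919.6)
(-22734 + 47156)*(a + b(66, -101)) = (-22734 + 47156)*(-513471/131 + (-4833 - 537/5*(-101))) = 24422*(-513471/131 + (-4833 + 54237/5)) = 24422*(-513471/131 + 30072/5) = 24422*(1372077/655) = 33508864494/655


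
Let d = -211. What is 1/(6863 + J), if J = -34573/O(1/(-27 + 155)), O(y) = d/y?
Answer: 27008/185390477 ≈ 0.00014568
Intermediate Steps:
O(y) = -211/y
J = 34573/27008 (J = -34573*(-1/(211*(-27 + 155))) = -34573/((-211/(1/128))) = -34573/((-211/1/128)) = -34573/((-211*128)) = -34573/(-27008) = -34573*(-1/27008) = 34573/27008 ≈ 1.2801)
1/(6863 + J) = 1/(6863 + 34573/27008) = 1/(185390477/27008) = 27008/185390477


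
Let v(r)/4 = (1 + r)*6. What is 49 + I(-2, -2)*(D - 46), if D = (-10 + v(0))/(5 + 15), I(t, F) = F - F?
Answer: 49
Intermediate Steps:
v(r) = 24 + 24*r (v(r) = 4*((1 + r)*6) = 4*(6 + 6*r) = 24 + 24*r)
I(t, F) = 0
D = 7/10 (D = (-10 + (24 + 24*0))/(5 + 15) = (-10 + (24 + 0))/20 = (-10 + 24)*(1/20) = 14*(1/20) = 7/10 ≈ 0.70000)
49 + I(-2, -2)*(D - 46) = 49 + 0*(7/10 - 46) = 49 + 0*(-453/10) = 49 + 0 = 49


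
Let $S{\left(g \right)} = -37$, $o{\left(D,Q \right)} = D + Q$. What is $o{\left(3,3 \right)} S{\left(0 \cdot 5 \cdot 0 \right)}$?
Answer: $-222$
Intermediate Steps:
$o{\left(3,3 \right)} S{\left(0 \cdot 5 \cdot 0 \right)} = \left(3 + 3\right) \left(-37\right) = 6 \left(-37\right) = -222$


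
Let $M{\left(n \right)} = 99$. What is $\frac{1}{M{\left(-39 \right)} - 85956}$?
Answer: $- \frac{1}{85857} \approx -1.1647 \cdot 10^{-5}$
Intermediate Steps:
$\frac{1}{M{\left(-39 \right)} - 85956} = \frac{1}{99 - 85956} = \frac{1}{-85857} = - \frac{1}{85857}$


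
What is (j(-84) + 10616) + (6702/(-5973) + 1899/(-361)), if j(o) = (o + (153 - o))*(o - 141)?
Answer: -17117329942/718751 ≈ -23815.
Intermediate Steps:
j(o) = -21573 + 153*o (j(o) = 153*(-141 + o) = -21573 + 153*o)
(j(-84) + 10616) + (6702/(-5973) + 1899/(-361)) = ((-21573 + 153*(-84)) + 10616) + (6702/(-5973) + 1899/(-361)) = ((-21573 - 12852) + 10616) + (6702*(-1/5973) + 1899*(-1/361)) = (-34425 + 10616) + (-2234/1991 - 1899/361) = -23809 - 4587383/718751 = -17117329942/718751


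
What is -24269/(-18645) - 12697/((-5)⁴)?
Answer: -44313488/2330625 ≈ -19.014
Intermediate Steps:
-24269/(-18645) - 12697/((-5)⁴) = -24269*(-1/18645) - 12697/625 = 24269/18645 - 12697*1/625 = 24269/18645 - 12697/625 = -44313488/2330625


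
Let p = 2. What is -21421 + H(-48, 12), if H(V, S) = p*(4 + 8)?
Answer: -21397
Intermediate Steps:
H(V, S) = 24 (H(V, S) = 2*(4 + 8) = 2*12 = 24)
-21421 + H(-48, 12) = -21421 + 24 = -21397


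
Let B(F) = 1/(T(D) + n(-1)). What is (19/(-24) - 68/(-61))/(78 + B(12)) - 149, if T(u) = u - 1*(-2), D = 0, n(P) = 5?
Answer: -119317081/800808 ≈ -149.00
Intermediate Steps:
T(u) = 2 + u (T(u) = u + 2 = 2 + u)
B(F) = ⅐ (B(F) = 1/((2 + 0) + 5) = 1/(2 + 5) = 1/7 = ⅐)
(19/(-24) - 68/(-61))/(78 + B(12)) - 149 = (19/(-24) - 68/(-61))/(78 + ⅐) - 149 = (19*(-1/24) - 68*(-1/61))/(547/7) - 149 = 7*(-19/24 + 68/61)/547 - 149 = (7/547)*(473/1464) - 149 = 3311/800808 - 149 = -119317081/800808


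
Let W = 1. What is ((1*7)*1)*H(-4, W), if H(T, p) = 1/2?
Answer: 7/2 ≈ 3.5000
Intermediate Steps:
H(T, p) = ½
((1*7)*1)*H(-4, W) = ((1*7)*1)*(½) = (7*1)*(½) = 7*(½) = 7/2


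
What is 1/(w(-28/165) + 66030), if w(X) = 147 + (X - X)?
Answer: 1/66177 ≈ 1.5111e-5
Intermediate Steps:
w(X) = 147 (w(X) = 147 + 0 = 147)
1/(w(-28/165) + 66030) = 1/(147 + 66030) = 1/66177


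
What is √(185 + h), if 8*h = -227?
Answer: √2506/4 ≈ 12.515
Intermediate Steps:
h = -227/8 (h = (⅛)*(-227) = -227/8 ≈ -28.375)
√(185 + h) = √(185 - 227/8) = √(1253/8) = √2506/4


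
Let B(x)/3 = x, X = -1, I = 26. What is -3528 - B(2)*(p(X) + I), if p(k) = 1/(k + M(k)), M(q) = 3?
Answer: -3687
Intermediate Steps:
B(x) = 3*x
p(k) = 1/(3 + k) (p(k) = 1/(k + 3) = 1/(3 + k))
-3528 - B(2)*(p(X) + I) = -3528 - 3*2*(1/(3 - 1) + 26) = -3528 - 6*(1/2 + 26) = -3528 - 6*(½ + 26) = -3528 - 6*53/2 = -3528 - 1*159 = -3528 - 159 = -3687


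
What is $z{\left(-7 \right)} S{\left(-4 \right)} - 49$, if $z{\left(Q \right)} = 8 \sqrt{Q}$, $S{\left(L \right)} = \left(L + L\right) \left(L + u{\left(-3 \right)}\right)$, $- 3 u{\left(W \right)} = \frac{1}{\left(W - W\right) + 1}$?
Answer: $-49 + \frac{832 i \sqrt{7}}{3} \approx -49.0 + 733.75 i$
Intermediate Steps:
$u{\left(W \right)} = - \frac{1}{3}$ ($u{\left(W \right)} = - \frac{1}{3 \left(\left(W - W\right) + 1\right)} = - \frac{1}{3 \left(0 + 1\right)} = - \frac{1}{3 \cdot 1} = \left(- \frac{1}{3}\right) 1 = - \frac{1}{3}$)
$S{\left(L \right)} = 2 L \left(- \frac{1}{3} + L\right)$ ($S{\left(L \right)} = \left(L + L\right) \left(L - \frac{1}{3}\right) = 2 L \left(- \frac{1}{3} + L\right)$)
$z{\left(-7 \right)} S{\left(-4 \right)} - 49 = 8 \sqrt{-7} \cdot \frac{2}{3} \left(-4\right) \left(-1 + 3 \left(-4\right)\right) - 49 = 8 i \sqrt{7} \cdot \frac{2}{3} \left(-4\right) \left(-1 - 12\right) - 49 = 8 i \sqrt{7} \cdot \frac{2}{3} \left(-4\right) \left(-13\right) - 49 = 8 i \sqrt{7} \cdot \frac{104}{3} - 49 = \frac{832 i \sqrt{7}}{3} - 49 = -49 + \frac{832 i \sqrt{7}}{3}$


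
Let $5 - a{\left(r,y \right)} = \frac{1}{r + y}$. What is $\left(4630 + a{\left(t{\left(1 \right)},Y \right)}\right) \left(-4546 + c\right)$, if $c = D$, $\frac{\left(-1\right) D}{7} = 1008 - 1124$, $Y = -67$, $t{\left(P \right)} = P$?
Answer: $- \frac{571135837}{33} \approx -1.7307 \cdot 10^{7}$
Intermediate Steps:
$D = 812$ ($D = - 7 \left(1008 - 1124\right) = \left(-7\right) \left(-116\right) = 812$)
$a{\left(r,y \right)} = 5 - \frac{1}{r + y}$
$c = 812$
$\left(4630 + a{\left(t{\left(1 \right)},Y \right)}\right) \left(-4546 + c\right) = \left(4630 + \frac{-1 + 5 \cdot 1 + 5 \left(-67\right)}{1 - 67}\right) \left(-4546 + 812\right) = \left(4630 + \frac{-1 + 5 - 335}{-66}\right) \left(-3734\right) = \left(4630 - - \frac{331}{66}\right) \left(-3734\right) = \left(4630 + \frac{331}{66}\right) \left(-3734\right) = \frac{305911}{66} \left(-3734\right) = - \frac{571135837}{33}$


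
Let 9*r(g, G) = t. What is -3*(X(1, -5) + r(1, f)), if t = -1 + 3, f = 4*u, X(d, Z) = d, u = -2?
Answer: -11/3 ≈ -3.6667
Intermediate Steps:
f = -8 (f = 4*(-2) = -8)
t = 2
r(g, G) = 2/9 (r(g, G) = (1/9)*2 = 2/9)
-3*(X(1, -5) + r(1, f)) = -3*(1 + 2/9) = -3*11/9 = -11/3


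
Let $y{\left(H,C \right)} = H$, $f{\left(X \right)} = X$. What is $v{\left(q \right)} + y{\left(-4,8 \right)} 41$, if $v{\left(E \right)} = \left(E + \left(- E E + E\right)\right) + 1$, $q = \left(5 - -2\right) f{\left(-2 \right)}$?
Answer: $-387$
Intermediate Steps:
$q = -14$ ($q = \left(5 - -2\right) \left(-2\right) = \left(5 + 2\right) \left(-2\right) = 7 \left(-2\right) = -14$)
$v{\left(E \right)} = 1 - E^{2} + 2 E$ ($v{\left(E \right)} = \left(E - \left(E^{2} - E\right)\right) + 1 = \left(- E^{2} + 2 E\right) + 1 = 1 - E^{2} + 2 E$)
$v{\left(q \right)} + y{\left(-4,8 \right)} 41 = \left(1 - \left(-14\right)^{2} + 2 \left(-14\right)\right) - 164 = \left(1 - 196 - 28\right) - 164 = -223 - 164 = -387$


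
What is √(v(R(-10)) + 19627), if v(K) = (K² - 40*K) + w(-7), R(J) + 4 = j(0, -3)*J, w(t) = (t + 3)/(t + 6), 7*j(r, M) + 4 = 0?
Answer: √958703/7 ≈ 139.88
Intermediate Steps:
j(r, M) = -4/7 (j(r, M) = -4/7 + (⅐)*0 = -4/7 + 0 = -4/7)
w(t) = (3 + t)/(6 + t)
R(J) = -4 - 4*J/7
v(K) = 4 + K² - 40*K (v(K) = (K² - 40*K) + (3 - 7)/(6 - 7) = (K² - 40*K) - 4/(-1) = (K² - 40*K) - 1*(-4) = (K² - 40*K) + 4 = 4 + K² - 40*K)
√(v(R(-10)) + 19627) = √((4 + (-4 - 4/7*(-10))² - 40*(-4 - 4/7*(-10))) + 19627) = √((4 + (-4 + 40/7)² - 40*(-4 + 40/7)) + 19627) = √((4 + (12/7)² - 40*12/7) + 19627) = √((4 + 144/49 - 480/7) + 19627) = √(-3020/49 + 19627) = √(958703/49) = √958703/7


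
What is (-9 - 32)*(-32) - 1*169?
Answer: 1143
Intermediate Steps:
(-9 - 32)*(-32) - 1*169 = -41*(-32) - 169 = 1312 - 169 = 1143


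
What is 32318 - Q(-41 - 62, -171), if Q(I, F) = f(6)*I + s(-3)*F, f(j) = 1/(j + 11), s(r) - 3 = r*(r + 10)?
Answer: 497183/17 ≈ 29246.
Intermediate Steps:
s(r) = 3 + r*(10 + r) (s(r) = 3 + r*(r + 10) = 3 + r*(10 + r))
f(j) = 1/(11 + j)
Q(I, F) = -18*F + I/17 (Q(I, F) = I/(11 + 6) + (3 + (-3)² + 10*(-3))*F = I/17 + (3 + 9 - 30)*F = I/17 - 18*F = -18*F + I/17)
32318 - Q(-41 - 62, -171) = 32318 - (-18*(-171) + (-41 - 62)/17) = 32318 - (3078 + (1/17)*(-103)) = 32318 - (3078 - 103/17) = 32318 - 1*52223/17 = 32318 - 52223/17 = 497183/17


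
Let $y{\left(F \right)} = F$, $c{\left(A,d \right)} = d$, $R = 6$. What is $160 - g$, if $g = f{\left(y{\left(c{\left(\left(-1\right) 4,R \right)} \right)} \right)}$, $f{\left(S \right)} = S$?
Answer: $154$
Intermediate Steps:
$g = 6$
$160 - g = 160 - 6 = 154$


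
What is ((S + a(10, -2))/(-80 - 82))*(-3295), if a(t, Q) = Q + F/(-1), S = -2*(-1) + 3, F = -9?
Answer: 6590/27 ≈ 244.07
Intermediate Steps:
S = 5 (S = 2 + 3 = 5)
a(t, Q) = 9 + Q (a(t, Q) = Q - 9/(-1) = Q - 9*(-1) = Q + 9 = 9 + Q)
((S + a(10, -2))/(-80 - 82))*(-3295) = ((5 + (9 - 2))/(-80 - 82))*(-3295) = ((5 + 7)/(-162))*(-3295) = (12*(-1/162))*(-3295) = -2/27*(-3295) = 6590/27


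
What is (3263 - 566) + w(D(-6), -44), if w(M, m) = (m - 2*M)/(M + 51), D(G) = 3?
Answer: 72794/27 ≈ 2696.1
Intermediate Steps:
w(M, m) = (m - 2*M)/(51 + M)
(3263 - 566) + w(D(-6), -44) = (3263 - 566) + (-44 - 2*3)/(51 + 3) = 2697 + (-44 - 6)/54 = 2697 + (1/54)*(-50) = 2697 - 25/27 = 72794/27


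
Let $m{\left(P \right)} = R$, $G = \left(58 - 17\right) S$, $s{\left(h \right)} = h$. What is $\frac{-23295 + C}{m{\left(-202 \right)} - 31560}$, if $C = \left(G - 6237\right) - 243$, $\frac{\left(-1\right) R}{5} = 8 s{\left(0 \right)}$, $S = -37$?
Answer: $\frac{7823}{7890} \approx 0.99151$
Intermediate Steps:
$G = -1517$ ($G = \left(58 - 17\right) \left(-37\right) = 41 \left(-37\right) = -1517$)
$R = 0$ ($R = - 5 \cdot 8 \cdot 0 = \left(-5\right) 0 = 0$)
$m{\left(P \right)} = 0$
$C = -7997$ ($C = \left(-1517 - 6237\right) - 243 = -7754 - 243 = -7997$)
$\frac{-23295 + C}{m{\left(-202 \right)} - 31560} = \frac{-23295 - 7997}{0 - 31560} = - \frac{31292}{-31560} = \left(-31292\right) \left(- \frac{1}{31560}\right) = \frac{7823}{7890}$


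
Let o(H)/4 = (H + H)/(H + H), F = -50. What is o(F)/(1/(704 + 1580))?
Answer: 9136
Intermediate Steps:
o(H) = 4 (o(H) = 4*((H + H)/(H + H)) = 4*((2*H)/((2*H))) = 4*((2*H)*(1/(2*H))) = 4*1 = 4)
o(F)/(1/(704 + 1580)) = 4/(1/(704 + 1580)) = 4/(1/2284) = 4*2284 = 9136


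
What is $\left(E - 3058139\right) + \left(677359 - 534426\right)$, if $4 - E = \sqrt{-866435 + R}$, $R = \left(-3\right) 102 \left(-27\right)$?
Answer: $-2915202 - 31 i \sqrt{893} \approx -2.9152 \cdot 10^{6} - 926.38 i$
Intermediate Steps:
$R = 8262$ ($R = \left(-306\right) \left(-27\right) = 8262$)
$E = 4 - 31 i \sqrt{893}$ ($E = 4 - \sqrt{-866435 + 8262} = 4 - \sqrt{-858173} = 4 - 31 i \sqrt{893} \approx 4.0 - 926.38 i$)
$\left(E - 3058139\right) + \left(677359 - 534426\right) = \left(\left(4 - 31 i \sqrt{893}\right) - 3058139\right) + \left(677359 - 534426\right) = \left(-3058135 - 31 i \sqrt{893}\right) + 142933 = -2915202 - 31 i \sqrt{893}$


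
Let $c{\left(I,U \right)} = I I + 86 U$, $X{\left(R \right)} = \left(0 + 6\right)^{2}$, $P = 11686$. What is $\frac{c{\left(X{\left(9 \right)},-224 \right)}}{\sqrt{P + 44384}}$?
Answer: $- \frac{8984 \sqrt{6230}}{9345} \approx -75.881$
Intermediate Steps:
$X{\left(R \right)} = 36$ ($X{\left(R \right)} = 6^{2} = 36$)
$c{\left(I,U \right)} = I^{2} + 86 U$
$\frac{c{\left(X{\left(9 \right)},-224 \right)}}{\sqrt{P + 44384}} = \frac{36^{2} + 86 \left(-224\right)}{\sqrt{11686 + 44384}} = \frac{1296 - 19264}{\sqrt{56070}} = - \frac{17968}{3 \sqrt{6230}} = - 17968 \frac{\sqrt{6230}}{18690} = - \frac{8984 \sqrt{6230}}{9345}$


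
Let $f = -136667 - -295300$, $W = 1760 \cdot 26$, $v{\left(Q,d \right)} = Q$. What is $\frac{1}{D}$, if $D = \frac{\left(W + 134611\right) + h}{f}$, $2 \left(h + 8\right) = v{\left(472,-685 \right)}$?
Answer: $\frac{158633}{180599} \approx 0.87837$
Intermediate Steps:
$h = 228$ ($h = -8 + \frac{1}{2} \cdot 472 = -8 + 236 = 228$)
$W = 45760$
$f = 158633$ ($f = -136667 + 295300 = 158633$)
$D = \frac{180599}{158633}$ ($D = \frac{\left(45760 + 134611\right) + 228}{158633} = \left(180371 + 228\right) \frac{1}{158633} = 180599 \cdot \frac{1}{158633} = \frac{180599}{158633} \approx 1.1385$)
$\frac{1}{D} = \frac{1}{\frac{180599}{158633}} = \frac{158633}{180599}$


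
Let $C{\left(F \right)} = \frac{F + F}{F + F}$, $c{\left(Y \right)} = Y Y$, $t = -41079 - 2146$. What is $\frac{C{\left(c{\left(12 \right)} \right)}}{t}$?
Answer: $- \frac{1}{43225} \approx -2.3135 \cdot 10^{-5}$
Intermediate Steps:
$t = -43225$
$c{\left(Y \right)} = Y^{2}$
$C{\left(F \right)} = 1$ ($C{\left(F \right)} = \frac{2 F}{2 F} = 2 F \frac{1}{2 F} = 1$)
$\frac{C{\left(c{\left(12 \right)} \right)}}{t} = 1 \frac{1}{-43225} = 1 \left(- \frac{1}{43225}\right) = - \frac{1}{43225}$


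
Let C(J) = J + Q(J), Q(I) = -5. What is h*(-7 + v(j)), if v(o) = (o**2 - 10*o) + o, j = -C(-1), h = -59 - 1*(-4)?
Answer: 1375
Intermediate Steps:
h = -55 (h = -59 + 4 = -55)
C(J) = -5 + J (C(J) = J - 5 = -5 + J)
j = 6 (j = -(-5 - 1) = -1*(-6) = 6)
v(o) = o**2 - 9*o
h*(-7 + v(j)) = -55*(-7 + 6*(-9 + 6)) = -55*(-7 + 6*(-3)) = -55*(-7 - 18) = -55*(-25) = 1375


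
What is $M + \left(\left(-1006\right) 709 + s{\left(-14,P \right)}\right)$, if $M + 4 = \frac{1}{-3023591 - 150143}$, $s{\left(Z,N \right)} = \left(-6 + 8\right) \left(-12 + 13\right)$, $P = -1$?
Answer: $- \frac{2263684817905}{3173734} \approx -7.1326 \cdot 10^{5}$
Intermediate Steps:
$s{\left(Z,N \right)} = 2$ ($s{\left(Z,N \right)} = 2 \cdot 1 = 2$)
$M = - \frac{12694937}{3173734}$ ($M = -4 + \frac{1}{-3023591 - 150143} = -4 + \frac{1}{-3173734} = -4 - \frac{1}{3173734} = - \frac{12694937}{3173734} \approx -4.0$)
$M + \left(\left(-1006\right) 709 + s{\left(-14,P \right)}\right) = - \frac{12694937}{3173734} + \left(\left(-1006\right) 709 + 2\right) = - \frac{12694937}{3173734} + \left(-713254 + 2\right) = - \frac{12694937}{3173734} - 713252 = - \frac{2263684817905}{3173734}$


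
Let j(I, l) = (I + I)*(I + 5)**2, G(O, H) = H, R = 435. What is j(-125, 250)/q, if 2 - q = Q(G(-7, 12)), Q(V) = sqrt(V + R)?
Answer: 7200000/443 + 3600000*sqrt(447)/443 ≈ 1.8806e+5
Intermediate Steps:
Q(V) = sqrt(435 + V) (Q(V) = sqrt(V + 435) = sqrt(435 + V))
j(I, l) = 2*I*(5 + I)**2 (j(I, l) = (2*I)*(5 + I)**2 = 2*I*(5 + I)**2)
q = 2 - sqrt(447) (q = 2 - sqrt(435 + 12) = 2 - sqrt(447) ≈ -19.142)
j(-125, 250)/q = (2*(-125)*(5 - 125)**2)/(2 - sqrt(447)) = (2*(-125)*(-120)**2)/(2 - sqrt(447)) = (2*(-125)*14400)/(2 - sqrt(447)) = -3600000/(2 - sqrt(447))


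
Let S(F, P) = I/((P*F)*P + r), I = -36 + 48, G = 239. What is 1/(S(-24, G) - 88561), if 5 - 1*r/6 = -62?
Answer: -228417/20228837939 ≈ -1.1292e-5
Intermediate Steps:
r = 402 (r = 30 - 6*(-62) = 30 + 372 = 402)
I = 12
S(F, P) = 12/(402 + F*P²) (S(F, P) = 12/((P*F)*P + 402) = 12/((F*P)*P + 402) = 12/(F*P² + 402) = 12/(402 + F*P²))
1/(S(-24, G) - 88561) = 1/(12/(402 - 24*239²) - 88561) = 1/(12/(402 - 24*57121) - 88561) = 1/(12/(402 - 1370904) - 88561) = 1/(12/(-1370502) - 88561) = 1/(12*(-1/1370502) - 88561) = 1/(-2/228417 - 88561) = 1/(-20228837939/228417) = -228417/20228837939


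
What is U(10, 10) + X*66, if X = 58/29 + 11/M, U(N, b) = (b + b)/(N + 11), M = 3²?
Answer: 4486/21 ≈ 213.62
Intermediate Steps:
M = 9
U(N, b) = 2*b/(11 + N) (U(N, b) = (2*b)/(11 + N) = 2*b/(11 + N))
X = 29/9 (X = 58/29 + 11/9 = 58*(1/29) + 11*(⅑) = 2 + 11/9 = 29/9 ≈ 3.2222)
U(10, 10) + X*66 = 2*10/(11 + 10) + (29/9)*66 = 2*10/21 + 638/3 = 2*10*(1/21) + 638/3 = 20/21 + 638/3 = 4486/21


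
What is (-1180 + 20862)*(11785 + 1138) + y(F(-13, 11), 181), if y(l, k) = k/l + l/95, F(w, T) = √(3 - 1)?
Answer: 254350486 + 17197*√2/190 ≈ 2.5435e+8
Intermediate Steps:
F(w, T) = √2
y(l, k) = l/95 + k/l (y(l, k) = k/l + l*(1/95) = k/l + l/95 = l/95 + k/l)
(-1180 + 20862)*(11785 + 1138) + y(F(-13, 11), 181) = (-1180 + 20862)*(11785 + 1138) + (√2/95 + 181/(√2)) = 19682*12923 + (√2/95 + 181*(√2/2)) = 254350486 + (√2/95 + 181*√2/2) = 254350486 + 17197*√2/190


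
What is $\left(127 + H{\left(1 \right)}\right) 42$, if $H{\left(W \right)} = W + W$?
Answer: $5418$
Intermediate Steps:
$H{\left(W \right)} = 2 W$
$\left(127 + H{\left(1 \right)}\right) 42 = \left(127 + 2 \cdot 1\right) 42 = \left(127 + 2\right) 42 = 129 \cdot 42 = 5418$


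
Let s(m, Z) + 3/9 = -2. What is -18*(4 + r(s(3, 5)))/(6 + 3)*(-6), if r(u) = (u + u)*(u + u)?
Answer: 928/3 ≈ 309.33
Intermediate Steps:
s(m, Z) = -7/3 (s(m, Z) = -1/3 - 2 = -7/3)
r(u) = 4*u**2 (r(u) = (2*u)*(2*u) = 4*u**2)
-18*(4 + r(s(3, 5)))/(6 + 3)*(-6) = -18*(4 + 4*(-7/3)**2)/(6 + 3)*(-6) = -18*(4 + 4*(49/9))/9*(-6) = -18*(4 + 196/9)/9*(-6) = -464/9*(-6) = 928/3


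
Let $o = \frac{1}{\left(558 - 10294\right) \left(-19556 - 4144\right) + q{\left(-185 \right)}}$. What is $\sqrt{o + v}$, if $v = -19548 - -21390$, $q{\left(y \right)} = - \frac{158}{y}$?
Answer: $\frac{\sqrt{3356532899581708963456918}}{42687492158} \approx 42.919$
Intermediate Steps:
$o = \frac{185}{42687492158}$ ($o = \frac{1}{\left(558 - 10294\right) \left(-19556 - 4144\right) - \frac{158}{-185}} = \frac{1}{\left(-9736\right) \left(-23700\right) - - \frac{158}{185}} = \frac{1}{230743200 + \frac{158}{185}} = \frac{1}{\frac{42687492158}{185}} = \frac{185}{42687492158} \approx 4.3338 \cdot 10^{-9}$)
$v = 1842$ ($v = -19548 + 21390 = 1842$)
$\sqrt{o + v} = \sqrt{\frac{185}{42687492158} + 1842} = \sqrt{\frac{78630360555221}{42687492158}} = \frac{\sqrt{3356532899581708963456918}}{42687492158}$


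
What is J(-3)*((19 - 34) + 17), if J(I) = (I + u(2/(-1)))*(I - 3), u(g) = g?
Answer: 60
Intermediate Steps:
J(I) = (-3 + I)*(-2 + I) (J(I) = (I + 2/(-1))*(I - 3) = (I + 2*(-1))*(-3 + I) = (I - 2)*(-3 + I) = (-2 + I)*(-3 + I) = (-3 + I)*(-2 + I))
J(-3)*((19 - 34) + 17) = (6 + (-3)**2 - 5*(-3))*((19 - 34) + 17) = (6 + 9 + 15)*(-15 + 17) = 30*2 = 60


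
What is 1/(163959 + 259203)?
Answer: 1/423162 ≈ 2.3632e-6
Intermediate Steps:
1/(163959 + 259203) = 1/423162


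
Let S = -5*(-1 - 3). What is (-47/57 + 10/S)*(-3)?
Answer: 37/38 ≈ 0.97368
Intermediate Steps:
S = 20 (S = -5*(-4) = 20)
(-47/57 + 10/S)*(-3) = (-47/57 + 10/20)*(-3) = (-47*1/57 + 10*(1/20))*(-3) = (-47/57 + ½)*(-3) = -37/114*(-3) = 37/38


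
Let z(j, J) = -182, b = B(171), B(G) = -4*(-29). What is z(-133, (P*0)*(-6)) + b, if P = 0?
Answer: -66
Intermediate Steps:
B(G) = 116
b = 116
z(-133, (P*0)*(-6)) + b = -182 + 116 = -66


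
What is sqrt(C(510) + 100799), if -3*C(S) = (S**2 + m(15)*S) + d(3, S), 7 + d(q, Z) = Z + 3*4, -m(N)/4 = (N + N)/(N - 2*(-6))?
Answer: sqrt(132146)/3 ≈ 121.17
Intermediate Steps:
m(N) = -8*N/(12 + N) (m(N) = -4*(N + N)/(N - 2*(-6)) = -4*2*N/(N + 12) = -4*2*N/(12 + N) = -8*N/(12 + N))
d(q, Z) = 5 + Z (d(q, Z) = -7 + (Z + 3*4) = -7 + (Z + 12) = -7 + (12 + Z) = 5 + Z)
C(S) = -5/3 - S**2/3 + 31*S/27 (C(S) = -((S**2 + (-8*15/(12 + 15))*S) + (5 + S))/3 = -((S**2 + (-8*15/27)*S) + (5 + S))/3 = -((S**2 + (-8*15*1/27)*S) + (5 + S))/3 = -((S**2 - 40*S/9) + (5 + S))/3 = -(5 + S**2 - 31*S/9)/3 = -5/3 - S**2/3 + 31*S/27)
sqrt(C(510) + 100799) = sqrt((-5/3 - 1/3*510**2 + (31/27)*510) + 100799) = sqrt((-5/3 - 1/3*260100 + 5270/9) + 100799) = sqrt((-5/3 - 86700 + 5270/9) + 100799) = sqrt(-775045/9 + 100799) = sqrt(132146/9) = sqrt(132146)/3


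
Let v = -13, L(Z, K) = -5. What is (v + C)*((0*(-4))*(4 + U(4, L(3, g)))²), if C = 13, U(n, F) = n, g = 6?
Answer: 0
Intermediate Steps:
(v + C)*((0*(-4))*(4 + U(4, L(3, g)))²) = (-13 + 13)*((0*(-4))*(4 + 4)²) = 0*(0*8²) = 0*(0*64) = 0*0 = 0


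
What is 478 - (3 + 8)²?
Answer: 357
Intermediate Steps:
478 - (3 + 8)² = 478 - 1*11² = 478 - 1*121 = 478 - 121 = 357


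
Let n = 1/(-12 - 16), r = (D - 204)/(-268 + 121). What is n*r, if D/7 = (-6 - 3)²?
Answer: 121/1372 ≈ 0.088192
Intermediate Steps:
D = 567 (D = 7*(-6 - 3)² = 7*(-9)² = 7*81 = 567)
r = -121/49 (r = (567 - 204)/(-268 + 121) = 363/(-147) = 363*(-1/147) = -121/49 ≈ -2.4694)
n = -1/28 (n = 1/(-28) = -1/28 ≈ -0.035714)
n*r = -1/28*(-121/49) = 121/1372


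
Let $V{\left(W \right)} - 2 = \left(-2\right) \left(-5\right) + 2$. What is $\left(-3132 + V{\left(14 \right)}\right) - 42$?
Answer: $-3160$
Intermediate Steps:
$V{\left(W \right)} = 14$ ($V{\left(W \right)} = 2 + \left(\left(-2\right) \left(-5\right) + 2\right) = 2 + \left(10 + 2\right) = 2 + 12 = 14$)
$\left(-3132 + V{\left(14 \right)}\right) - 42 = \left(-3132 + 14\right) - 42 = -3118 - 42 = -3160$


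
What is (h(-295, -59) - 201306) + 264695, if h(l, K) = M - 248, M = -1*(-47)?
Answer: 63188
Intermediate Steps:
M = 47
h(l, K) = -201 (h(l, K) = 47 - 248 = -201)
(h(-295, -59) - 201306) + 264695 = (-201 - 201306) + 264695 = -201507 + 264695 = 63188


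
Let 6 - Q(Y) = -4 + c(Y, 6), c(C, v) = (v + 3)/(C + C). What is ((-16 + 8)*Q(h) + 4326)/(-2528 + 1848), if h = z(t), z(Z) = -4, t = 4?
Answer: -4237/680 ≈ -6.2309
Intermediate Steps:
c(C, v) = (3 + v)/(2*C) (c(C, v) = (3 + v)/((2*C)) = (3 + v)*(1/(2*C)) = (3 + v)/(2*C))
h = -4
Q(Y) = 10 - 9/(2*Y) (Q(Y) = 6 - (-4 + (3 + 6)/(2*Y)) = 6 - (-4 + (1/2)*9/Y) = 6 - (-4 + 9/(2*Y)) = 6 + (4 - 9/(2*Y)) = 10 - 9/(2*Y))
((-16 + 8)*Q(h) + 4326)/(-2528 + 1848) = ((-16 + 8)*(10 - 9/2/(-4)) + 4326)/(-2528 + 1848) = (-8*(10 - 9/2*(-1/4)) + 4326)/(-680) = (-8*(10 + 9/8) + 4326)*(-1/680) = (-8*89/8 + 4326)*(-1/680) = (-89 + 4326)*(-1/680) = 4237*(-1/680) = -4237/680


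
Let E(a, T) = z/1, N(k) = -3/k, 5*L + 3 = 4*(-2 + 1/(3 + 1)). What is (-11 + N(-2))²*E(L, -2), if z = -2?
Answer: -361/2 ≈ -180.50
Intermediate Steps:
L = -2 (L = -⅗ + (4*(-2 + 1/(3 + 1)))/5 = -⅗ + (4*(-2 + 1/4))/5 = -⅗ + (4*(-2 + ¼))/5 = -⅗ + (4*(-7/4))/5 = -⅗ + (⅕)*(-7) = -⅗ - 7/5 = -2)
E(a, T) = -2 (E(a, T) = -2/1 = -2*1 = -2)
(-11 + N(-2))²*E(L, -2) = (-11 - 3/(-2))²*(-2) = (-11 - 3*(-½))²*(-2) = (-11 + 3/2)²*(-2) = (-19/2)²*(-2) = (361/4)*(-2) = -361/2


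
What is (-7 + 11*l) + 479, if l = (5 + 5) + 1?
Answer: 593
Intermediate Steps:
l = 11 (l = 10 + 1 = 11)
(-7 + 11*l) + 479 = (-7 + 11*11) + 479 = (-7 + 121) + 479 = 114 + 479 = 593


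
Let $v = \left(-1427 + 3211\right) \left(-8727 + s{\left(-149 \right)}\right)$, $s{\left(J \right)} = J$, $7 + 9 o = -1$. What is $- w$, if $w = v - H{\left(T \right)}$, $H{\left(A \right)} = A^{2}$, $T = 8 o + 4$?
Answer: $\frac{1282618288}{81} \approx 1.5835 \cdot 10^{7}$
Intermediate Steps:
$o = - \frac{8}{9}$ ($o = - \frac{7}{9} + \frac{1}{9} \left(-1\right) = - \frac{7}{9} - \frac{1}{9} = - \frac{8}{9} \approx -0.88889$)
$v = -15834784$ ($v = \left(-1427 + 3211\right) \left(-8727 - 149\right) = 1784 \left(-8876\right) = -15834784$)
$T = - \frac{28}{9}$ ($T = 8 \left(- \frac{8}{9}\right) + 4 = - \frac{64}{9} + 4 = - \frac{28}{9} \approx -3.1111$)
$w = - \frac{1282618288}{81}$ ($w = -15834784 - \left(- \frac{28}{9}\right)^{2} = -15834784 - \frac{784}{81} = - \frac{1282618288}{81} \approx -1.5835 \cdot 10^{7}$)
$- w = \left(-1\right) \left(- \frac{1282618288}{81}\right) = \frac{1282618288}{81}$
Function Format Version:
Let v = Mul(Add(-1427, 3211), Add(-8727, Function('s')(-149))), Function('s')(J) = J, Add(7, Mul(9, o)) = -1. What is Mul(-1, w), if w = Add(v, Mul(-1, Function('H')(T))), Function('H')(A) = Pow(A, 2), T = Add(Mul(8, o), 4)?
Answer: Rational(1282618288, 81) ≈ 1.5835e+7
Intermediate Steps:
o = Rational(-8, 9) (o = Add(Rational(-7, 9), Mul(Rational(1, 9), -1)) = Add(Rational(-7, 9), Rational(-1, 9)) = Rational(-8, 9) ≈ -0.88889)
v = -15834784 (v = Mul(Add(-1427, 3211), Add(-8727, -149)) = Mul(1784, -8876) = -15834784)
T = Rational(-28, 9) (T = Add(Mul(8, Rational(-8, 9)), 4) = Add(Rational(-64, 9), 4) = Rational(-28, 9) ≈ -3.1111)
w = Rational(-1282618288, 81) (w = Add(-15834784, Mul(-1, Pow(Rational(-28, 9), 2))) = Add(-15834784, Mul(-1, Rational(784, 81))) = Add(-15834784, Rational(-784, 81)) = Rational(-1282618288, 81) ≈ -1.5835e+7)
Mul(-1, w) = Mul(-1, Rational(-1282618288, 81)) = Rational(1282618288, 81)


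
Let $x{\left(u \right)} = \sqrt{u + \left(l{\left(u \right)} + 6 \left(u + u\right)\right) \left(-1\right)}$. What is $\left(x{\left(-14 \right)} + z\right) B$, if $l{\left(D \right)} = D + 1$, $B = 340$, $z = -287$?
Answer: $-97580 + 340 \sqrt{167} \approx -93186.0$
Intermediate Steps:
$l{\left(D \right)} = 1 + D$
$x{\left(u \right)} = \sqrt{-1 - 12 u}$ ($x{\left(u \right)} = \sqrt{u + \left(\left(1 + u\right) + 6 \left(u + u\right)\right) \left(-1\right)} = \sqrt{u + \left(\left(1 + u\right) + 6 \cdot 2 u\right) \left(-1\right)} = \sqrt{u + \left(\left(1 + u\right) + 12 u\right) \left(-1\right)} = \sqrt{u + \left(1 + 13 u\right) \left(-1\right)} = \sqrt{u - \left(1 + 13 u\right)} = \sqrt{-1 - 12 u}$)
$\left(x{\left(-14 \right)} + z\right) B = \left(\sqrt{-1 - -168} - 287\right) 340 = \left(\sqrt{-1 + 168} - 287\right) 340 = \left(\sqrt{167} - 287\right) 340 = \left(-287 + \sqrt{167}\right) 340 = -97580 + 340 \sqrt{167}$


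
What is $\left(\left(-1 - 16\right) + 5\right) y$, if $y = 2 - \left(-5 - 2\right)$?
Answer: $-108$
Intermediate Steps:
$y = 9$ ($y = 2 - \left(-5 - 2\right) = 2 - -7 = 2 + 7 = 9$)
$\left(\left(-1 - 16\right) + 5\right) y = \left(\left(-1 - 16\right) + 5\right) 9 = \left(-17 + 5\right) 9 = \left(-12\right) 9 = -108$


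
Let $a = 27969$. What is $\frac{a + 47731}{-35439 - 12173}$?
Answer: $- \frac{18925}{11903} \approx -1.5899$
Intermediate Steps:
$\frac{a + 47731}{-35439 - 12173} = \frac{27969 + 47731}{-35439 - 12173} = \frac{75700}{-47612} = 75700 \left(- \frac{1}{47612}\right) = - \frac{18925}{11903}$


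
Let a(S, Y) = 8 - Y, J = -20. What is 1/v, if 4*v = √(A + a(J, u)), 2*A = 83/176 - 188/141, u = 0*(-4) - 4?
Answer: 16*√806322/12217 ≈ 1.1760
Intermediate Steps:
u = -4 (u = 0 - 4 = -4)
A = -455/1056 (A = (83/176 - 188/141)/2 = (83*(1/176) - 188*1/141)/2 = (83/176 - 4/3)/2 = (½)*(-455/528) = -455/1056 ≈ -0.43087)
v = √806322/1056 (v = √(-455/1056 + (8 - 1*(-4)))/4 = √(-455/1056 + (8 + 4))/4 = √(-455/1056 + 12)/4 = √(12217/1056)/4 = (√806322/264)/4 = √806322/1056 ≈ 0.85034)
1/v = 1/(√806322/1056) = 16*√806322/12217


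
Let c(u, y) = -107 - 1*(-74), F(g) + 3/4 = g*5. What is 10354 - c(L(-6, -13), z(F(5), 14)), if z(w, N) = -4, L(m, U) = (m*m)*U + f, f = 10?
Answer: 10387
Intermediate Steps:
F(g) = -3/4 + 5*g (F(g) = -3/4 + g*5 = -3/4 + 5*g)
L(m, U) = 10 + U*m**2 (L(m, U) = (m*m)*U + 10 = m**2*U + 10 = U*m**2 + 10 = 10 + U*m**2)
c(u, y) = -33 (c(u, y) = -107 + 74 = -33)
10354 - c(L(-6, -13), z(F(5), 14)) = 10354 - 1*(-33) = 10354 + 33 = 10387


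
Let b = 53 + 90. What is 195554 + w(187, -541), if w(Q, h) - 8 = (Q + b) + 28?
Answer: 195920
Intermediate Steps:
b = 143
w(Q, h) = 179 + Q (w(Q, h) = 8 + ((Q + 143) + 28) = 8 + ((143 + Q) + 28) = 8 + (171 + Q) = 179 + Q)
195554 + w(187, -541) = 195554 + (179 + 187) = 195554 + 366 = 195920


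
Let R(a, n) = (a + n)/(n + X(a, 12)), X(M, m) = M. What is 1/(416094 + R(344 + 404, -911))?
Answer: 1/416095 ≈ 2.4033e-6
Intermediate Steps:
R(a, n) = 1 (R(a, n) = (a + n)/(n + a) = (a + n)/(a + n) = 1)
1/(416094 + R(344 + 404, -911)) = 1/(416094 + 1) = 1/416095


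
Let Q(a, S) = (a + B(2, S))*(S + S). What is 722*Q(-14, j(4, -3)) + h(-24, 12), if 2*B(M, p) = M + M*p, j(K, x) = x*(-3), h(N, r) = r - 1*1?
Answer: -51973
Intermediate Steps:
h(N, r) = -1 + r (h(N, r) = r - 1 = -1 + r)
j(K, x) = -3*x
B(M, p) = M/2 + M*p/2 (B(M, p) = (M + M*p)/2 = M/2 + M*p/2)
Q(a, S) = 2*S*(1 + S + a) (Q(a, S) = (a + (½)*2*(1 + S))*(S + S) = (a + (1 + S))*(2*S) = (1 + S + a)*(2*S) = 2*S*(1 + S + a))
722*Q(-14, j(4, -3)) + h(-24, 12) = 722*(2*(-3*(-3))*(1 - 3*(-3) - 14)) + (-1 + 12) = 722*(2*9*(1 + 9 - 14)) + 11 = 722*(2*9*(-4)) + 11 = 722*(-72) + 11 = -51984 + 11 = -51973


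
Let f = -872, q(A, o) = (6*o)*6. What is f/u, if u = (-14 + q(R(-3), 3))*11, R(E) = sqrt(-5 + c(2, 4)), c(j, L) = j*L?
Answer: -436/517 ≈ -0.84333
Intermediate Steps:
c(j, L) = L*j
R(E) = sqrt(3) (R(E) = sqrt(-5 + 4*2) = sqrt(-5 + 8) = sqrt(3))
q(A, o) = 36*o
u = 1034 (u = (-14 + 36*3)*11 = (-14 + 108)*11 = 94*11 = 1034)
f/u = -872/1034 = -872*1/1034 = -436/517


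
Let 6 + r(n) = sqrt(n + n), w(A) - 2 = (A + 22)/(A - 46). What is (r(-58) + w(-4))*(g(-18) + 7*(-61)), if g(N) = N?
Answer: 9701/5 - 890*I*sqrt(29) ≈ 1940.2 - 4792.8*I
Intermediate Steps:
w(A) = 2 + (22 + A)/(-46 + A) (w(A) = 2 + (A + 22)/(A - 46) = 2 + (22 + A)/(-46 + A))
r(n) = -6 + sqrt(2)*sqrt(n) (r(n) = -6 + sqrt(n + n) = -6 + sqrt(2*n) = -6 + sqrt(2)*sqrt(n))
(r(-58) + w(-4))*(g(-18) + 7*(-61)) = ((-6 + sqrt(2)*sqrt(-58)) + (-70 + 3*(-4))/(-46 - 4))*(-18 + 7*(-61)) = ((-6 + sqrt(2)*(I*sqrt(58))) + (-70 - 12)/(-50))*(-18 - 427) = ((-6 + 2*I*sqrt(29)) - 1/50*(-82))*(-445) = ((-6 + 2*I*sqrt(29)) + 41/25)*(-445) = (-109/25 + 2*I*sqrt(29))*(-445) = 9701/5 - 890*I*sqrt(29)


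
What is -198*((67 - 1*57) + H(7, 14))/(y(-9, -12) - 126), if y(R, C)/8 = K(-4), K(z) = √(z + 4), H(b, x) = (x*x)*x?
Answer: 30294/7 ≈ 4327.7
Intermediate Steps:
H(b, x) = x³ (H(b, x) = x²*x = x³)
K(z) = √(4 + z)
y(R, C) = 0 (y(R, C) = 8*√(4 - 4) = 8*√0 = 8*0 = 0)
-198*((67 - 1*57) + H(7, 14))/(y(-9, -12) - 126) = -198*((67 - 1*57) + 14³)/(0 - 126) = -198*((67 - 57) + 2744)/(-126) = -198*(10 + 2744)*(-1)/126 = -545292*(-1)/126 = -198*(-153/7) = 30294/7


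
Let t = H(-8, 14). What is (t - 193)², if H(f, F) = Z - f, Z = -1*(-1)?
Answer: 33856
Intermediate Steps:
Z = 1
H(f, F) = 1 - f
t = 9 (t = 1 - 1*(-8) = 1 + 8 = 9)
(t - 193)² = (9 - 193)² = (-184)² = 33856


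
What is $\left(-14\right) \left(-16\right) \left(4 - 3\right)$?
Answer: $224$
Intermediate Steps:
$\left(-14\right) \left(-16\right) \left(4 - 3\right) = 224 \left(4 - 3\right) = 224 \cdot 1 = 224$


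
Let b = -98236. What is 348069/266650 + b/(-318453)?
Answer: 137038246657/84915492450 ≈ 1.6138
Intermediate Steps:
348069/266650 + b/(-318453) = 348069/266650 - 98236/(-318453) = 348069*(1/266650) - 98236*(-1/318453) = 348069/266650 + 98236/318453 = 137038246657/84915492450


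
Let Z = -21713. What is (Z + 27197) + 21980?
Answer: 27464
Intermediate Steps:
(Z + 27197) + 21980 = (-21713 + 27197) + 21980 = 5484 + 21980 = 27464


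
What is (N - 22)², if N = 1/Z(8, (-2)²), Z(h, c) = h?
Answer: 30625/64 ≈ 478.52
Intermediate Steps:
N = ⅛ (N = 1/8 = ⅛ ≈ 0.12500)
(N - 22)² = (⅛ - 22)² = (-175/8)² = 30625/64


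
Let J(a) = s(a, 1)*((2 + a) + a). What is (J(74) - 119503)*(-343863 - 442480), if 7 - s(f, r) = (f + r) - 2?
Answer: 101755143229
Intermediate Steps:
s(f, r) = 9 - f - r (s(f, r) = 7 - ((f + r) - 2) = 7 - (-2 + f + r) = 7 + (2 - f - r) = 9 - f - r)
J(a) = (2 + 2*a)*(8 - a) (J(a) = (9 - a - 1*1)*((2 + a) + a) = (9 - a - 1)*(2 + 2*a) = (8 - a)*(2 + 2*a) = (2 + 2*a)*(8 - a))
(J(74) - 119503)*(-343863 - 442480) = (-2*(1 + 74)*(-8 + 74) - 119503)*(-343863 - 442480) = (-2*75*66 - 119503)*(-786343) = (-9900 - 119503)*(-786343) = -129403*(-786343) = 101755143229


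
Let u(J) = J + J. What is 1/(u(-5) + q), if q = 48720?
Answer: 1/48710 ≈ 2.0530e-5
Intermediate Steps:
u(J) = 2*J
1/(u(-5) + q) = 1/(2*(-5) + 48720) = 1/(-10 + 48720) = 1/48710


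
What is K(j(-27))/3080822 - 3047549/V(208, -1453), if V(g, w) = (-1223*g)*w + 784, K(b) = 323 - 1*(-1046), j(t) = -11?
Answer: -4441472608847/569367847562496 ≈ -0.0078007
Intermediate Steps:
K(b) = 1369 (K(b) = 323 + 1046 = 1369)
V(g, w) = 784 - 1223*g*w (V(g, w) = -1223*g*w + 784 = 784 - 1223*g*w)
K(j(-27))/3080822 - 3047549/V(208, -1453) = 1369/3080822 - 3047549/(784 - 1223*208*(-1453)) = 1369*(1/3080822) - 3047549/(784 + 369619952) = 1369/3080822 - 3047549/369620736 = -4441472608847/569367847562496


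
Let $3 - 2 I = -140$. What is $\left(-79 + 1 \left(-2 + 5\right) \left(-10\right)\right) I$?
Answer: $- \frac{15587}{2} \approx -7793.5$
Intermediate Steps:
$I = \frac{143}{2}$ ($I = \frac{3}{2} - -70 = \frac{3}{2} + 70 = \frac{143}{2} \approx 71.5$)
$\left(-79 + 1 \left(-2 + 5\right) \left(-10\right)\right) I = \left(-79 + 1 \left(-2 + 5\right) \left(-10\right)\right) \frac{143}{2} = \left(-79 + 1 \cdot 3 \left(-10\right)\right) \frac{143}{2} = \left(-79 + 3 \left(-10\right)\right) \frac{143}{2} = \left(-79 - 30\right) \frac{143}{2} = \left(-109\right) \frac{143}{2} = - \frac{15587}{2}$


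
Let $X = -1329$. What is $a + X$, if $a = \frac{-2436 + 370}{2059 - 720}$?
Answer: $- \frac{1781597}{1339} \approx -1330.5$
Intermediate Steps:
$a = - \frac{2066}{1339} \approx -1.5429$
$a + X = - \frac{2066}{1339} - 1329 = - \frac{1781597}{1339}$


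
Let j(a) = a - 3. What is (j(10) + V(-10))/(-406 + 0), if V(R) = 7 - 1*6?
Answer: -4/203 ≈ -0.019704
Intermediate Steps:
j(a) = -3 + a
V(R) = 1 (V(R) = 7 - 6 = 1)
(j(10) + V(-10))/(-406 + 0) = ((-3 + 10) + 1)/(-406 + 0) = (7 + 1)/(-406) = 8*(-1/406) = -4/203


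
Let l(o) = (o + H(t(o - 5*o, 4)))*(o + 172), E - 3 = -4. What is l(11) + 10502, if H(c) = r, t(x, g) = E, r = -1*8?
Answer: 11051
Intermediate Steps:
E = -1 (E = 3 - 4 = -1)
r = -8
t(x, g) = -1
H(c) = -8
l(o) = (-8 + o)*(172 + o) (l(o) = (o - 8)*(o + 172) = (-8 + o)*(172 + o))
l(11) + 10502 = (-1376 + 11**2 + 164*11) + 10502 = (-1376 + 121 + 1804) + 10502 = 549 + 10502 = 11051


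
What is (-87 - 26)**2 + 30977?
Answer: 43746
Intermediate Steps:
(-87 - 26)**2 + 30977 = (-113)**2 + 30977 = 12769 + 30977 = 43746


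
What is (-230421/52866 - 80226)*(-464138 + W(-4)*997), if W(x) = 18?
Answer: 3544016271656/99 ≈ 3.5798e+10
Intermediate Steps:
(-230421/52866 - 80226)*(-464138 + W(-4)*997) = (-230421/52866 - 80226)*(-464138 + 18*997) = (-230421*1/52866 - 80226)*(-464138 + 17946) = (-863/198 - 80226)*(-446192) = -15885611/198*(-446192) = 3544016271656/99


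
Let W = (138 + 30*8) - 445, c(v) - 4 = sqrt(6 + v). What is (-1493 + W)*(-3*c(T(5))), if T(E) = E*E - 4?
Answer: 18720 + 14040*sqrt(3) ≈ 43038.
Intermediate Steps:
T(E) = -4 + E**2 (T(E) = E**2 - 4 = -4 + E**2)
c(v) = 4 + sqrt(6 + v)
W = -67 (W = (138 + 240) - 445 = 378 - 445 = -67)
(-1493 + W)*(-3*c(T(5))) = (-1493 - 67)*(-3*(4 + sqrt(6 + (-4 + 5**2)))) = -(-4680)*(4 + sqrt(6 + (-4 + 25))) = -(-4680)*(4 + sqrt(6 + 21)) = -(-4680)*(4 + sqrt(27)) = -(-4680)*(4 + 3*sqrt(3)) = -1560*(-12 - 9*sqrt(3)) = 18720 + 14040*sqrt(3)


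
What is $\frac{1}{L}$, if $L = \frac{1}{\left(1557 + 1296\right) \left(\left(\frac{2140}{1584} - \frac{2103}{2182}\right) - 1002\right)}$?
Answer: $- \frac{137176291577}{48004} \approx -2.8576 \cdot 10^{6}$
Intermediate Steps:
$L = - \frac{48004}{137176291577}$ ($L = \frac{1}{2853 \left(\left(2140 \cdot \frac{1}{1584} - \frac{2103}{2182}\right) - 1002\right)} = \frac{1}{2853 \left(\left(\frac{535}{396} - \frac{2103}{2182}\right) - 1002\right)} = \frac{1}{2853 \left(\frac{167291}{432036} - 1002\right)} = \frac{1}{2853 \left(- \frac{432732781}{432036}\right)} = \frac{1}{- \frac{137176291577}{48004}} = - \frac{48004}{137176291577} \approx -3.4994 \cdot 10^{-7}$)
$\frac{1}{L} = \frac{1}{- \frac{48004}{137176291577}} = - \frac{137176291577}{48004}$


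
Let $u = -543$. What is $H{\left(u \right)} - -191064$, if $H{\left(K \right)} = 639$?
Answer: $191703$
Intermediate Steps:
$H{\left(u \right)} - -191064 = 639 - -191064 = 639 + 191064 = 191703$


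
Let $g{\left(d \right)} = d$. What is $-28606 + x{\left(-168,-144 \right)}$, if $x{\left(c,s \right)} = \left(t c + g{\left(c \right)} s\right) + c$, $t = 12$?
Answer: $-6598$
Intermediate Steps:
$x{\left(c,s \right)} = 13 c + c s$ ($x{\left(c,s \right)} = \left(12 c + c s\right) + c = 13 c + c s$)
$-28606 + x{\left(-168,-144 \right)} = -28606 - 168 \left(13 - 144\right) = -28606 - -22008 = -28606 + 22008 = -6598$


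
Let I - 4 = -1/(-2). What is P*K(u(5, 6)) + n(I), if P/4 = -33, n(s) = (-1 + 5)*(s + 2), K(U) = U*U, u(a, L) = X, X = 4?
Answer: -2086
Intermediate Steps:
u(a, L) = 4
K(U) = U²
I = 9/2 (I = 4 - 1/(-2) = 4 - 1*(-½) = 4 + ½ = 9/2 ≈ 4.5000)
n(s) = 8 + 4*s (n(s) = 4*(2 + s) = 8 + 4*s)
P = -132 (P = 4*(-33) = -132)
P*K(u(5, 6)) + n(I) = -132*4² + (8 + 4*(9/2)) = -132*16 + (8 + 18) = -2112 + 26 = -2086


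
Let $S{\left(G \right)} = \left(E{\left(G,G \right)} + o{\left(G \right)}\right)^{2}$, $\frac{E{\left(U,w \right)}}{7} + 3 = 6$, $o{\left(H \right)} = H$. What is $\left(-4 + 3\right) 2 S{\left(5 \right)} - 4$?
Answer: $-1356$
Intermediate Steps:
$E{\left(U,w \right)} = 21$ ($E{\left(U,w \right)} = -21 + 7 \cdot 6 = -21 + 42 = 21$)
$S{\left(G \right)} = \left(21 + G\right)^{2}$
$\left(-4 + 3\right) 2 S{\left(5 \right)} - 4 = \left(-4 + 3\right) 2 \left(21 + 5\right)^{2} - 4 = \left(-1\right) 2 \cdot 26^{2} - 4 = \left(-2\right) 676 - 4 = -1352 - 4 = -1356$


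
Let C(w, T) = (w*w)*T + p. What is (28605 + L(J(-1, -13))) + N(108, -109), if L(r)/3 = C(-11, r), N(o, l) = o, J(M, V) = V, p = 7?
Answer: 24015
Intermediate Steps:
C(w, T) = 7 + T*w² (C(w, T) = (w*w)*T + 7 = w²*T + 7 = T*w² + 7 = 7 + T*w²)
L(r) = 21 + 363*r (L(r) = 3*(7 + r*(-11)²) = 3*(7 + r*121) = 3*(7 + 121*r) = 21 + 363*r)
(28605 + L(J(-1, -13))) + N(108, -109) = (28605 + (21 + 363*(-13))) + 108 = (28605 + (21 - 4719)) + 108 = (28605 - 4698) + 108 = 23907 + 108 = 24015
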